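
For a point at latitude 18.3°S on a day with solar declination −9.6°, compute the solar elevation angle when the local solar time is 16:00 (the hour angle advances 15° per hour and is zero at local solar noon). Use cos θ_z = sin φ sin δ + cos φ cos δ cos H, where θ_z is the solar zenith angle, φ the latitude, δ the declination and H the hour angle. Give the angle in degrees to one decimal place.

Hour angle H = 15° × (16 − 12) = 60.00°.
cos θ_z = sin(-18.3°) sin(-9.6°) + cos(-18.3°) cos(-9.6°) cos(60.00°) = 0.0524 + 0.4681 = 0.5205.
θ_z = arccos(0.5205) = 58.63°, so the elevation is 90° − 58.63° = 31.37°.

31.4°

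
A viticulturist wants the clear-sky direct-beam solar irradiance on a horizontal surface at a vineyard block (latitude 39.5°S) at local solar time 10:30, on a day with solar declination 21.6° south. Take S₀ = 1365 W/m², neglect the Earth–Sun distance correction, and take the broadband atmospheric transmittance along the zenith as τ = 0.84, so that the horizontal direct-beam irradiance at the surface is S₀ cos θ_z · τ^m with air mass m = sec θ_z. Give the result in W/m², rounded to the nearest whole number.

1008 W/m²

Hour angle H = 15° × (10.5 − 12) = -22.50°.
With φ = -39.5°, δ = -21.6°, H = -22.50°: sin φ sin δ = 0.2342, cos φ cos δ cos H = 0.6628, so cos θ_z = 0.8970.
Air mass m = 1/cos θ_z = 1/0.8970 = 1.115; τ^m = 0.84^1.115 = 0.8233.
Surface direct beam = 1365 × 0.8970 × 0.8233 = 1008.05 W/m².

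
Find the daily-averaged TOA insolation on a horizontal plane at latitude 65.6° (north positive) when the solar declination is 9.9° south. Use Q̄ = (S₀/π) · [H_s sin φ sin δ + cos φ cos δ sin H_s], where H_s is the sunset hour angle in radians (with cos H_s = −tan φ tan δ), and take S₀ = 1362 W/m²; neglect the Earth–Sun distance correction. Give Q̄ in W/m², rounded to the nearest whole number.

cos H_s = −tan(65.6°) · tan(-9.9°) = 0.3847, so H_s = arccos(0.3847) = 67.37°. In radians, H_s = 1.1758.
H_s sin φ sin δ = 1.1758 × 0.9107 × -0.1719 = -0.1841.
cos φ cos δ sin H_s = 0.4131 × 0.9851 × 0.9230 = 0.3756.
Q̄ = (1362/π) × (-0.1841 + 0.3756) = 433.54 × 0.1915 = 83.02 W/m².

83 W/m²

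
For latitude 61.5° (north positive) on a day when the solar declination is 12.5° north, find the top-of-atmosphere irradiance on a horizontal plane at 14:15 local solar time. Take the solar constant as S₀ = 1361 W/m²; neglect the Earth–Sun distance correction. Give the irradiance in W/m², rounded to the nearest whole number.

786 W/m²

Hour angle H = 15° × (14.25 − 12) = 33.75°.
cos θ_z = sin(61.5°) sin(12.5°) + cos(61.5°) cos(12.5°) cos(33.75°) = 0.1902 + 0.3873 = 0.5775.
Top-of-atmosphere irradiance = S₀ cos θ_z = 1361 × 0.5775 = 785.98 W/m².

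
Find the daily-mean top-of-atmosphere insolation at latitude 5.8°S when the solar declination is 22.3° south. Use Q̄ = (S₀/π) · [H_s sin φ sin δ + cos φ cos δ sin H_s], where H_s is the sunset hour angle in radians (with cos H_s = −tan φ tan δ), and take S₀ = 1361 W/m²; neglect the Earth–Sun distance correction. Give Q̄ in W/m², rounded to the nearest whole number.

−tan φ tan δ = −(-0.1016)(-0.4101) = -0.0417; H_s = arccos(-0.0417) = 92.39°. In radians, H_s = 1.6125.
H_s sin φ sin δ = 1.6125 × -0.1011 × -0.3795 = 0.0619.
cos φ cos δ sin H_s = 0.9949 × 0.9252 × 0.9991 = 0.9197.
Q̄ = (1361/π) × (0.0619 + 0.9197) = 433.22 × 0.9816 = 425.25 W/m².

425 W/m²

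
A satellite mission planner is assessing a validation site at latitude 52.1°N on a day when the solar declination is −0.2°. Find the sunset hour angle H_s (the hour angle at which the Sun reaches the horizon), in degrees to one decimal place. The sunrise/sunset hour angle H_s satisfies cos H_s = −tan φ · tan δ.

−tan φ tan δ = −(1.2846)(-0.0035) = 0.0045; H_s = arccos(0.0045) = 89.74°.

89.7°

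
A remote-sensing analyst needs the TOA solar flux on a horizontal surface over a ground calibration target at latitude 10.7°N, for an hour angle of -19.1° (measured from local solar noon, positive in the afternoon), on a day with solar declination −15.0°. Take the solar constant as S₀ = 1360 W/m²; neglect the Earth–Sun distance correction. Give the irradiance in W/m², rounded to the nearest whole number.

1154 W/m²

With φ = 10.7°, δ = -15.0°, H = -19.10°: sin φ sin δ = -0.0481, cos φ cos δ cos H = 0.8969, so cos θ_z = 0.8488.
Top-of-atmosphere irradiance = S₀ cos θ_z = 1360 × 0.8488 = 1154.37 W/m².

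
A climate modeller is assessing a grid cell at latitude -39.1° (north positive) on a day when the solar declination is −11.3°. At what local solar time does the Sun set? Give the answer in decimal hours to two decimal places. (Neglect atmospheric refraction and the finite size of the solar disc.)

−tan φ tan δ = −(-0.8127)(-0.1998) = -0.1624; H_s = arccos(-0.1624) = 99.35°.
Sunset is at 12 + H_s/15 = 12 + 6.623 = 18.623 h local solar time.

18.62 h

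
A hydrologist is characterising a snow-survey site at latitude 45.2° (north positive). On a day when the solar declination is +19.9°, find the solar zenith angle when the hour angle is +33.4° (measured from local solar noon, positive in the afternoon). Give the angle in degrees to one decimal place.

With φ = 45.2°, δ = 19.9°, H = 33.40°: sin φ sin δ = 0.2415, cos φ cos δ cos H = 0.5531, so cos θ_z = 0.7946.
θ_z = arccos(0.7946) = 37.38°.

37.4°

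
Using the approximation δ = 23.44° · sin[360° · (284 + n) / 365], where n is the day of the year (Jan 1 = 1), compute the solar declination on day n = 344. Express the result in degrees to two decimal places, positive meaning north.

360 × (284 + 344) / 365 = 619.397°; sin(619.397°) = -0.9829.
δ = 23.44 × -0.9829 = -23.039° ≈ -23.04°.

-23.04°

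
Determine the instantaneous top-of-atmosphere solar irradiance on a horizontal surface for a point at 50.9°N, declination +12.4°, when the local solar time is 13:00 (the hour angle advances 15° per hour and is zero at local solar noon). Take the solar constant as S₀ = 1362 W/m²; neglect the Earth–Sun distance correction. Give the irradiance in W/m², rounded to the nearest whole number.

Hour angle H = 15° × (13 − 12) = 15.00°.
With φ = 50.9°, δ = 12.4°, H = 15.00°: sin φ sin δ = 0.1666, cos φ cos δ cos H = 0.5950, so cos θ_z = 0.7616.
Top-of-atmosphere irradiance = S₀ cos θ_z = 1362 × 0.7616 = 1037.30 W/m².

1037 W/m²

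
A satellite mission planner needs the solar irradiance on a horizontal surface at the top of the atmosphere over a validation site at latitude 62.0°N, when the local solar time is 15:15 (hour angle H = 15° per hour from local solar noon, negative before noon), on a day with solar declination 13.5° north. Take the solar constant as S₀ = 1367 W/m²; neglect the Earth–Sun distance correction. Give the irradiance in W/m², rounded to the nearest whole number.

Hour angle H = 15° × (15.25 − 12) = 48.75°.
cos θ_z = sin(62.0°) sin(13.5°) + cos(62.0°) cos(13.5°) cos(48.75°) = 0.2061 + 0.3010 = 0.5071.
Top-of-atmosphere irradiance = S₀ cos θ_z = 1367 × 0.5071 = 693.21 W/m².

693 W/m²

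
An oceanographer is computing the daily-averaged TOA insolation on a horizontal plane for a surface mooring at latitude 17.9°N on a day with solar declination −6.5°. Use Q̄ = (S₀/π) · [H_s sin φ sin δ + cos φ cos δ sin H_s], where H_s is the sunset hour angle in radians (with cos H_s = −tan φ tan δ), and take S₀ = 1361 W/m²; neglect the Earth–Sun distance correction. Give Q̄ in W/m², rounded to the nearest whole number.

386 W/m²

The sunset hour angle satisfies cos H_s = −tan φ tan δ = 0.0368, giving H_s = 87.89°. In radians, H_s = 1.5340.
H_s sin φ sin δ = 1.5340 × 0.3074 × -0.1132 = -0.0534.
cos φ cos δ sin H_s = 0.9516 × 0.9936 × 0.9993 = 0.9448.
Q̄ = (1361/π) × (-0.0534 + 0.9448) = 433.22 × 0.8914 = 386.17 W/m².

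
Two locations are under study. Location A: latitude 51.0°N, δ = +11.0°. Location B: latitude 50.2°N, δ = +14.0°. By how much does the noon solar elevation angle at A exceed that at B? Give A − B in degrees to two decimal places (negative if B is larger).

-3.80°

A: 90° − |51.0 − (11.0)| = 50.00°.
B: 90° − |50.2 − (14.0)| = 53.80°.
A − B = 50.00 − 53.80 = -3.80°.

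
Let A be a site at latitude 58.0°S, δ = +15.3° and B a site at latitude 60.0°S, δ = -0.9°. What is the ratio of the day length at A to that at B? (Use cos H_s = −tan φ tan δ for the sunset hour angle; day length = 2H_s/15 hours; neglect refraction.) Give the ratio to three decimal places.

A: H_s = arccos(−tan -58.0° · tan 15.3°) = 64.04°, so 2H_s/15 = 8.5387 h.
B: H_s = arccos(−tan -60.0° · tan -0.9°) = 91.56°, so 2H_s/15 = 12.2080 h.
Ratio A/B = 8.5387 / 12.2080 = 0.6994.

0.699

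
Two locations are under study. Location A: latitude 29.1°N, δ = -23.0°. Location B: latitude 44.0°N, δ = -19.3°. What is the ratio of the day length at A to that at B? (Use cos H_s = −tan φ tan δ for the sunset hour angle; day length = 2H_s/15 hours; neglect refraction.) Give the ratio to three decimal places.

A: H_s = arccos(−tan 29.1° · tan -23.0°) = 76.33°, so 2H_s/15 = 10.1773 h.
B: H_s = arccos(−tan 44.0° · tan -19.3°) = 70.23°, so 2H_s/15 = 9.3640 h.
Ratio A/B = 10.1773 / 9.3640 = 1.0869.

1.087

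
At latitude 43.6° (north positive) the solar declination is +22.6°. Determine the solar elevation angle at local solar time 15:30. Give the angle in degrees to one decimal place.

Hour angle H = 15° × (15.5 − 12) = 52.50°.
cos θ_z = sin φ sin δ + cos φ cos δ cos H = (0.6896)(0.3843) + (0.7242)(0.9232)(0.6088) = 0.6720.
θ_z = arccos(0.6720) = 47.78°, so the elevation is 90° − 47.78° = 42.22°.

42.2°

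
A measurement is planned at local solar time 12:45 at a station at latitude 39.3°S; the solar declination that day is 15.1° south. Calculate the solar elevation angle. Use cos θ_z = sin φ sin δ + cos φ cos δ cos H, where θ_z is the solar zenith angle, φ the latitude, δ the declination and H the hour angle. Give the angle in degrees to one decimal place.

Hour angle H = 15° × (12.75 − 12) = 11.25°.
cos θ_z = sin(-39.3°) sin(-15.1°) + cos(-39.3°) cos(-15.1°) cos(11.25°) = 0.1650 + 0.7328 = 0.8978.
θ_z = arccos(0.8978) = 26.13°, so the elevation is 90° − 26.13° = 63.87°.

63.9°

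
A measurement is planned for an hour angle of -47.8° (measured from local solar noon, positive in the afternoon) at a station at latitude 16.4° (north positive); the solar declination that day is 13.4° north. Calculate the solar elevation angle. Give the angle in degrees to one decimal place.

With φ = 16.4°, δ = 13.4°, H = -47.80°: sin φ sin δ = 0.0654, cos φ cos δ cos H = 0.6268, so cos θ_z = 0.6922.
θ_z = arccos(0.6922) = 46.20°, so the elevation is 90° − 46.20° = 43.80°.

43.8°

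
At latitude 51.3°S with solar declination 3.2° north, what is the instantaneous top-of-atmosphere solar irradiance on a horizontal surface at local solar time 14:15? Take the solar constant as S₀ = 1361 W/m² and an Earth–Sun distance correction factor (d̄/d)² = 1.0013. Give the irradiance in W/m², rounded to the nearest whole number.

648 W/m²

Hour angle H = 15° × (14.25 − 12) = 33.75°.
cos θ_z = sin φ sin δ + cos φ cos δ cos H = (-0.7804)(0.0558) + (0.6252)(0.9984)(0.8315) = 0.4755.
Top-of-atmosphere irradiance = S₀ (d̄/d)² cos θ_z = 1361 × 1.0013 × 0.4755 = 648.00 W/m².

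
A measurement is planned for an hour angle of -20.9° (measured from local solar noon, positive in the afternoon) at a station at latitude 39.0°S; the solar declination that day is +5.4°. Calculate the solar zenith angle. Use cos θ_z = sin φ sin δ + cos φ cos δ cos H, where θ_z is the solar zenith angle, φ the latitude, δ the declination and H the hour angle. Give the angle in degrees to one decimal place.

With φ = -39.0°, δ = 5.4°, H = -20.90°: sin φ sin δ = -0.0592, cos φ cos δ cos H = 0.7228, so cos θ_z = 0.6636.
θ_z = arccos(0.6636) = 48.42°.

48.4°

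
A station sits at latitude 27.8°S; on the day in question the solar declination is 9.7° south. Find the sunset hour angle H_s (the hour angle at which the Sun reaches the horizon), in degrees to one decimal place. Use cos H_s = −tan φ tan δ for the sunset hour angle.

95.2°

The sunset hour angle satisfies cos H_s = −tan φ tan δ = -0.0901, giving H_s = 95.17°.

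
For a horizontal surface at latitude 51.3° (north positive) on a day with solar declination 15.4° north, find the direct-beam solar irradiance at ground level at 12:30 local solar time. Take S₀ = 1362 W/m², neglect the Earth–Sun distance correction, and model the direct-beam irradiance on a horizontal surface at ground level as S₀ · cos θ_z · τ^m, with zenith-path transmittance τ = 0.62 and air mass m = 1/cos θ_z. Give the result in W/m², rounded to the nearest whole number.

605 W/m²

Hour angle H = 15° × (12.5 − 12) = 7.50°.
With φ = 51.3°, δ = 15.4°, H = 7.50°: sin φ sin δ = 0.2072, cos φ cos δ cos H = 0.5976, so cos θ_z = 0.8048.
Air mass m = 1/cos θ_z = 1/0.8048 = 1.243; τ^m = 0.62^1.243 = 0.5520.
Surface direct beam = 1362 × 0.8048 × 0.5520 = 605.07 W/m².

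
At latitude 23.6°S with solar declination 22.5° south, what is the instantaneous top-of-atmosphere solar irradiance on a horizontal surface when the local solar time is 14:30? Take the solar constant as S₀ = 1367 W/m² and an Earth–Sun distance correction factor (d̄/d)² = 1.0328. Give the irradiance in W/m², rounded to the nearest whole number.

1165 W/m²

Hour angle H = 15° × (14.5 − 12) = 37.50°.
cos θ_z = sin φ sin δ + cos φ cos δ cos H = (-0.4003)(-0.3827) + (0.9164)(0.9239)(0.7934) = 0.8249.
Top-of-atmosphere irradiance = S₀ (d̄/d)² cos θ_z = 1367 × 1.0328 × 0.8249 = 1164.62 W/m².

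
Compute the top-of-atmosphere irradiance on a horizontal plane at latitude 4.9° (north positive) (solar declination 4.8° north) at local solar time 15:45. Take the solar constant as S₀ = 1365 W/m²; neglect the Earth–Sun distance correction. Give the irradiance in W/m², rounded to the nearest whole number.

763 W/m²

Hour angle H = 15° × (15.75 − 12) = 56.25°.
cos θ_z = sin(4.9°) sin(4.8°) + cos(4.9°) cos(4.8°) cos(56.25°) = 0.0071 + 0.5516 = 0.5587.
Top-of-atmosphere irradiance = S₀ cos θ_z = 1365 × 0.5587 = 762.63 W/m².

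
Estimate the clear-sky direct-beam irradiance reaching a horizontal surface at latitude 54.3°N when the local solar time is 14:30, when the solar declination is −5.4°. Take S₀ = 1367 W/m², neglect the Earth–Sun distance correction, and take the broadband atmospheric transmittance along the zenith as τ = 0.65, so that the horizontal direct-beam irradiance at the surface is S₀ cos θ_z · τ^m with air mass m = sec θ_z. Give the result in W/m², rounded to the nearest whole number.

Hour angle H = 15° × (14.5 − 12) = 37.50°.
cos θ_z = sin(54.3°) sin(-5.4°) + cos(54.3°) cos(-5.4°) cos(37.50°) = -0.0764 + 0.4609 = 0.3845.
Air mass m = 1/cos θ_z = 1/0.3845 = 2.601; τ^m = 0.65^2.601 = 0.3261.
Surface direct beam = 1367 × 0.3845 × 0.3261 = 171.40 W/m².

171 W/m²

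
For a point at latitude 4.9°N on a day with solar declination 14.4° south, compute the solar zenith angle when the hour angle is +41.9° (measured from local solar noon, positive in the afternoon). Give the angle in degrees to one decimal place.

cos θ_z = sin φ sin δ + cos φ cos δ cos H = (0.0854)(-0.2487) + (0.9963)(0.9686)(0.7443) = 0.6970.
θ_z = arccos(0.6970) = 45.81°.

45.8°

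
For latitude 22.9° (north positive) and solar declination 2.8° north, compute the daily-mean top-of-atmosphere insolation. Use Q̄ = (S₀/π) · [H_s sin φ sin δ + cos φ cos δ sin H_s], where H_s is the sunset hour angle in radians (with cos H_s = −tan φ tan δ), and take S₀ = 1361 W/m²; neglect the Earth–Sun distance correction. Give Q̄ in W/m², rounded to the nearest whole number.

412 W/m²

The sunset hour angle satisfies cos H_s = −tan φ tan δ = -0.0207, giving H_s = 91.19°. In radians, H_s = 1.5916.
H_s sin φ sin δ = 1.5916 × 0.3891 × 0.0488 = 0.0302.
cos φ cos δ sin H_s = 0.9212 × 0.9988 × 0.9998 = 0.9199.
Q̄ = (1361/π) × (0.0302 + 0.9199) = 433.22 × 0.9501 = 411.60 W/m².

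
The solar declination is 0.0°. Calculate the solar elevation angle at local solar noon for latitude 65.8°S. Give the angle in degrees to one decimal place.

24.2°

At local solar noon the hour angle is zero, so the elevation is 90° − |φ − δ| = 90° − |-65.8° − (0.0°)| = 90° − 65.8° = 24.2°.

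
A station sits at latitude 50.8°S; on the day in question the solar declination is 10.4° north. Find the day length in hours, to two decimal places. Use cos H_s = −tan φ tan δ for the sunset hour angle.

The sunset hour angle satisfies cos H_s = −tan φ tan δ = 0.2250, giving H_s = 77.00°.
Day length = 2 H_s / 15° h⁻¹ = 154.00° / 15 = 10.267 h.

10.27 hours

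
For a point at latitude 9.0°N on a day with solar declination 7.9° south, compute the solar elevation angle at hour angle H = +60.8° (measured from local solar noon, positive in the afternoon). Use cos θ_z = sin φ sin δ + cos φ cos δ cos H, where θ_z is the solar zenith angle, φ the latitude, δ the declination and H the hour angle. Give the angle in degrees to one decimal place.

27.1°

With φ = 9.0°, δ = -7.9°, H = 60.80°: sin φ sin δ = -0.0215, cos φ cos δ cos H = 0.4773, so cos θ_z = 0.4558.
θ_z = arccos(0.4558) = 62.88°, so the elevation is 90° − 62.88° = 27.12°.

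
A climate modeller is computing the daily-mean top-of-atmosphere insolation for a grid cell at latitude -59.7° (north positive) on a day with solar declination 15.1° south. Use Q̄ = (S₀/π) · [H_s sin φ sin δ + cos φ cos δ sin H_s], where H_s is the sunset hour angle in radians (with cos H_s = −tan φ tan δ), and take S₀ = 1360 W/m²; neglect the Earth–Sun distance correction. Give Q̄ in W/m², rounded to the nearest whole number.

cos H_s = −tan(-59.7°) · tan(-15.1°) = -0.4617, so H_s = arccos(-0.4617) = 117.50°. In radians, H_s = 2.0508.
H_s sin φ sin δ = 2.0508 × -0.8634 × -0.2605 = 0.4613.
cos φ cos δ sin H_s = 0.5045 × 0.9655 × 0.8870 = 0.4321.
Q̄ = (1360/π) × (0.4613 + 0.4321) = 432.90 × 0.8934 = 386.75 W/m².

387 W/m²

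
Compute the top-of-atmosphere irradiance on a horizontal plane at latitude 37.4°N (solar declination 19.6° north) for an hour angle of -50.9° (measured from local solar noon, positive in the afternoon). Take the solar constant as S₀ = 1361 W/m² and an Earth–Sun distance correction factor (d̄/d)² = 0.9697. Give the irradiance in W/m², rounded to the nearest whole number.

cos θ_z = sin φ sin δ + cos φ cos δ cos H = (0.6074)(0.3355) + (0.7944)(0.9421)(0.6307) = 0.6758.
Top-of-atmosphere irradiance = S₀ (d̄/d)² cos θ_z = 1361 × 0.9697 × 0.6758 = 891.89 W/m².

892 W/m²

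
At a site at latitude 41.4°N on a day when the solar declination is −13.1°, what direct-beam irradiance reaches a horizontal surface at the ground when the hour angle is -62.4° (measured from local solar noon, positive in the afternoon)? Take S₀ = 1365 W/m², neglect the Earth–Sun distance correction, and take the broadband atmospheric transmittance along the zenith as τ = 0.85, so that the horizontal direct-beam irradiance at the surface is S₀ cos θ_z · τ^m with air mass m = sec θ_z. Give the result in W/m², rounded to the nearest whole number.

cos θ_z = sin(41.4°) sin(-13.1°) + cos(41.4°) cos(-13.1°) cos(-62.40°) = -0.1499 + 0.3385 = 0.1886.
Air mass m = 1/cos θ_z = 1/0.1886 = 5.302; τ^m = 0.85^5.302 = 0.4225.
Surface direct beam = 1365 × 0.1886 × 0.4225 = 108.77 W/m².

109 W/m²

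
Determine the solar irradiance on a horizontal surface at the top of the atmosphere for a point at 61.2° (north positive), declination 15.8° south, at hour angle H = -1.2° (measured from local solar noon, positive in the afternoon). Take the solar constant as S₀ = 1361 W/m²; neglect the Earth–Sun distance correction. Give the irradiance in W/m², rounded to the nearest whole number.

With φ = 61.2°, δ = -15.8°, H = -1.20°: sin φ sin δ = -0.2386, cos φ cos δ cos H = 0.4635, so cos θ_z = 0.2249.
Top-of-atmosphere irradiance = S₀ cos θ_z = 1361 × 0.2249 = 306.09 W/m².

306 W/m²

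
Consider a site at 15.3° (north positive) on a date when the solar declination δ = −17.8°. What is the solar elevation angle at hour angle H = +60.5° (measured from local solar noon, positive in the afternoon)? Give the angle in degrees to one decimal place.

21.8°

With φ = 15.3°, δ = -17.8°, H = 60.50°: sin φ sin δ = -0.0807, cos φ cos δ cos H = 0.4522, so cos θ_z = 0.3715.
θ_z = arccos(0.3715) = 68.19°, so the elevation is 90° − 68.19° = 21.81°.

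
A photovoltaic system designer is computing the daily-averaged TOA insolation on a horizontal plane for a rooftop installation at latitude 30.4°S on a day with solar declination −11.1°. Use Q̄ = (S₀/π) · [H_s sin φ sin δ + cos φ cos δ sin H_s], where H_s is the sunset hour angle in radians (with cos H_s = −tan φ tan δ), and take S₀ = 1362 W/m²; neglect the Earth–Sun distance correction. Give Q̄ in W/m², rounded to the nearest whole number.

436 W/m²

cos H_s = −tan(-30.4°) · tan(-11.1°) = -0.1151, so H_s = arccos(-0.1151) = 96.61°. In radians, H_s = 1.6862.
H_s sin φ sin δ = 1.6862 × -0.5060 × -0.1925 = 0.1642.
cos φ cos δ sin H_s = 0.8625 × 0.9813 × 0.9933 = 0.8407.
Q̄ = (1362/π) × (0.1642 + 0.8407) = 433.54 × 1.0049 = 435.66 W/m².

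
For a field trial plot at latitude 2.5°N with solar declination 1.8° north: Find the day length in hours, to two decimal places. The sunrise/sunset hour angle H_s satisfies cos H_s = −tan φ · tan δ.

cos H_s = −tan(2.5°) · tan(1.8°) = -0.0014, so H_s = arccos(-0.0014) = 90.08°.
Day length = 2 H_s / 15° h⁻¹ = 180.16° / 15 = 12.011 h.

12.01 hours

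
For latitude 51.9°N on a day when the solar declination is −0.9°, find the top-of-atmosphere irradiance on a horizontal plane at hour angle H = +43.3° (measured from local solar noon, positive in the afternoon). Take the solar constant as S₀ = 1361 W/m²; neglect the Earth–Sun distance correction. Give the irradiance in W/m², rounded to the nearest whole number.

cos θ_z = sin(51.9°) sin(-0.9°) + cos(51.9°) cos(-0.9°) cos(43.30°) = -0.0124 + 0.4490 = 0.4366.
Top-of-atmosphere irradiance = S₀ cos θ_z = 1361 × 0.4366 = 594.21 W/m².

594 W/m²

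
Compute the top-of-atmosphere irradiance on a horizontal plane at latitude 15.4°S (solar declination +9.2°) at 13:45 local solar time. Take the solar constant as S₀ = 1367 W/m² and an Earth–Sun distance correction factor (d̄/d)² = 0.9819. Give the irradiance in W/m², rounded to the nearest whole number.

1089 W/m²

Hour angle H = 15° × (13.75 − 12) = 26.25°.
With φ = -15.4°, δ = 9.2°, H = 26.25°: sin φ sin δ = -0.0425, cos φ cos δ cos H = 0.8535, so cos θ_z = 0.8110.
Top-of-atmosphere irradiance = S₀ (d̄/d)² cos θ_z = 1367 × 0.9819 × 0.8110 = 1088.57 W/m².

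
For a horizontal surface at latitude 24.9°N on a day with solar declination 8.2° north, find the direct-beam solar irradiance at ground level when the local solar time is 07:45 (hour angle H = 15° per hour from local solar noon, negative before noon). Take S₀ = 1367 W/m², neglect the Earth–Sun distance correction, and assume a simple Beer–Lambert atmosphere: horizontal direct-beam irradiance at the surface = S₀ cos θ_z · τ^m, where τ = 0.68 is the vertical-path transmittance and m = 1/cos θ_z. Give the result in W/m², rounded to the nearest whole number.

Hour angle H = 15° × (7.75 − 12) = -63.75°.
cos θ_z = sin(24.9°) sin(8.2°) + cos(24.9°) cos(8.2°) cos(-63.75°) = 0.0601 + 0.3971 = 0.4572.
Air mass m = 1/cos θ_z = 1/0.4572 = 2.187; τ^m = 0.68^2.187 = 0.4302.
Surface direct beam = 1367 × 0.4572 × 0.4302 = 268.87 W/m².

269 W/m²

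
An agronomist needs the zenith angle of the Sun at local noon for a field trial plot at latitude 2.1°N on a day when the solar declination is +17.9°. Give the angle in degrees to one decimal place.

15.8°

At local solar noon the hour angle is zero, so the zenith angle is |φ − δ| = |2.1° − (17.9°)| = 15.8°.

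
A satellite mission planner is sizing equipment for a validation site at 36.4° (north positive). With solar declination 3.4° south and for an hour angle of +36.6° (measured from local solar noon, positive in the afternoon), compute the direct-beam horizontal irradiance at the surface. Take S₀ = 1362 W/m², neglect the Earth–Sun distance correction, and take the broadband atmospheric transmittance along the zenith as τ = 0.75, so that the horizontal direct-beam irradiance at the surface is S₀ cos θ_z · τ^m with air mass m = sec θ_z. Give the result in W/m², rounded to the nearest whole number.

cos θ_z = sin φ sin δ + cos φ cos δ cos H = (0.5934)(-0.0593) + (0.8049)(0.9982)(0.8028) = 0.6098.
Air mass m = 1/cos θ_z = 1/0.6098 = 1.640; τ^m = 0.75^1.640 = 0.6239.
Surface direct beam = 1362 × 0.6098 × 0.6239 = 518.18 W/m².

518 W/m²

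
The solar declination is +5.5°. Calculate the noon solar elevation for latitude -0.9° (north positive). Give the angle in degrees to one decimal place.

At local solar noon the hour angle is zero, so the elevation is 90° − |φ − δ| = 90° − |-0.9° − (5.5°)| = 90° − 6.4° = 83.6°.

83.6°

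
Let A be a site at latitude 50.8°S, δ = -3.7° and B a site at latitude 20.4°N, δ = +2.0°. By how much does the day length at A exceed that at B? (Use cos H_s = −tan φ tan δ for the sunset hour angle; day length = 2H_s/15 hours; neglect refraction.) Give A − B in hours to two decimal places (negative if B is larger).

+0.51 h

A: H_s = arccos(−tan -50.8° · tan -3.7°) = 94.55°, so 2H_s/15 = 12.6067 h.
B: H_s = arccos(−tan 20.4° · tan 2.0°) = 90.74°, so 2H_s/15 = 12.0987 h.
A − B = 12.6067 − 12.0987 = 0.5080 h.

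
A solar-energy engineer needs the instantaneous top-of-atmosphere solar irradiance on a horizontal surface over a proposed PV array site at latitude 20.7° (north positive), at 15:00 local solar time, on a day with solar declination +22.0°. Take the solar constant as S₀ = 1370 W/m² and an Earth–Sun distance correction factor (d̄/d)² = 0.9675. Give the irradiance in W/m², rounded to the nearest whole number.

Hour angle H = 15° × (15 − 12) = 45.00°.
cos θ_z = sin(20.7°) sin(22.0°) + cos(20.7°) cos(22.0°) cos(45.00°) = 0.1324 + 0.6133 = 0.7457.
Top-of-atmosphere irradiance = S₀ (d̄/d)² cos θ_z = 1370 × 0.9675 × 0.7457 = 988.41 W/m².

988 W/m²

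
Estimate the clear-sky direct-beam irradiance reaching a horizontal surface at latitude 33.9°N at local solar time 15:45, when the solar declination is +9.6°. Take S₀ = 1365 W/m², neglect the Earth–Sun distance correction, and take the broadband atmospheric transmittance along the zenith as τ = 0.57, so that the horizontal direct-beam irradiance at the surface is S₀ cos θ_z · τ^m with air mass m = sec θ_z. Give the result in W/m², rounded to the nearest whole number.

Hour angle H = 15° × (15.75 − 12) = 56.25°.
With φ = 33.9°, δ = 9.6°, H = 56.25°: sin φ sin δ = 0.0930, cos φ cos δ cos H = 0.4547, so cos θ_z = 0.5477.
Air mass m = 1/cos θ_z = 1/0.5477 = 1.826; τ^m = 0.57^1.826 = 0.3583.
Surface direct beam = 1365 × 0.5477 × 0.3583 = 267.87 W/m².

268 W/m²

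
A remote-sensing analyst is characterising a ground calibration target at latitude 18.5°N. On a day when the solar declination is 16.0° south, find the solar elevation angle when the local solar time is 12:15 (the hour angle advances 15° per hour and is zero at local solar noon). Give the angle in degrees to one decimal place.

Hour angle H = 15° × (12.25 − 12) = 3.75°.
cos θ_z = sin(18.5°) sin(-16.0°) + cos(18.5°) cos(-16.0°) cos(3.75°) = -0.0875 + 0.9096 = 0.8221.
θ_z = arccos(0.8221) = 34.70°, so the elevation is 90° − 34.70° = 55.30°.

55.3°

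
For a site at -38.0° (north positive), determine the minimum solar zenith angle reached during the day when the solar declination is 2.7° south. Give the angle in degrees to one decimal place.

At local solar noon the hour angle is zero, so the zenith angle is |φ − δ| = |-38.0° − (-2.7°)| = 35.3°.

35.3°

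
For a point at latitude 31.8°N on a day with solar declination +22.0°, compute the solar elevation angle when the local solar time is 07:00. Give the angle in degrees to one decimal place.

Hour angle H = 15° × (7 − 12) = -75.00°.
cos θ_z = sin φ sin δ + cos φ cos δ cos H = (0.5270)(0.3746) + (0.8499)(0.9272)(0.2588) = 0.4014.
θ_z = arccos(0.4014) = 66.33°, so the elevation is 90° − 66.33° = 23.67°.

23.7°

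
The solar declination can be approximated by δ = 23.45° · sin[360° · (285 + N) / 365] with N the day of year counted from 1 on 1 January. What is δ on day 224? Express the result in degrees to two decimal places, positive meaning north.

360 × (285 + 224) / 365 = 502.027°; sin(502.027°) = 0.6153.
δ = 23.45 × 0.6153 = 14.429° ≈ +14.43°.

+14.43°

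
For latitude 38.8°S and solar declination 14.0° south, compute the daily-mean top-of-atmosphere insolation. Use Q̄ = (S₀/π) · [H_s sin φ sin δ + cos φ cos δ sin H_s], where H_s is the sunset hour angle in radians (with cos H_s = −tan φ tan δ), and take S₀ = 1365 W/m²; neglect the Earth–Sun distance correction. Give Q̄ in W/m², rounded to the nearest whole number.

439 W/m²

The sunset hour angle satisfies cos H_s = −tan φ tan δ = -0.2005, giving H_s = 101.57°. In radians, H_s = 1.7727.
H_s sin φ sin δ = 1.7727 × -0.6266 × -0.2419 = 0.2687.
cos φ cos δ sin H_s = 0.7793 × 0.9703 × 0.9797 = 0.7408.
Q̄ = (1365/π) × (0.2687 + 0.7408) = 434.49 × 1.0095 = 438.62 W/m².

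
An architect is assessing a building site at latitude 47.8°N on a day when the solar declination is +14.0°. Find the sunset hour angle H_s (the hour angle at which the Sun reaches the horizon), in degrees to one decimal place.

cos H_s = −tan(47.8°) · tan(14.0°) = -0.2750, so H_s = arccos(-0.2750) = 105.96°.

106.0°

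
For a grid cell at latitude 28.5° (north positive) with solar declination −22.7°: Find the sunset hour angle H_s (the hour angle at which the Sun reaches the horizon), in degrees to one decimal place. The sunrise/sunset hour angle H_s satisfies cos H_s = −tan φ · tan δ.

76.9°

cos H_s = −tan(28.5°) · tan(-22.7°) = 0.2271, so H_s = arccos(0.2271) = 76.87°.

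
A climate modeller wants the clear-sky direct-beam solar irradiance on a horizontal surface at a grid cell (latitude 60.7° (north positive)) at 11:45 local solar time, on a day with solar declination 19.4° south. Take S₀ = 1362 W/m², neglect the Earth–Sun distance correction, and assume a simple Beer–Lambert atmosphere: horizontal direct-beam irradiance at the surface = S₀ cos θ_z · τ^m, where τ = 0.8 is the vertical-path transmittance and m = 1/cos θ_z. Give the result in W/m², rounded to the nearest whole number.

Hour angle H = 15° × (11.75 − 12) = -3.75°.
cos θ_z = sin φ sin δ + cos φ cos δ cos H = (0.8721)(-0.3322) + (0.4894)(0.9432)(0.9979) = 0.1709.
Air mass m = 1/cos θ_z = 1/0.1709 = 5.851; τ^m = 0.8^5.851 = 0.2710.
Surface direct beam = 1362 × 0.1709 × 0.2710 = 63.08 W/m².

63 W/m²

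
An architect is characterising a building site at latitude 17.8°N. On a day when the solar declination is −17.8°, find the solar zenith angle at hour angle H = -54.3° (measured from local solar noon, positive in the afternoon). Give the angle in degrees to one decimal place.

64.2°

cos θ_z = sin(17.8°) sin(-17.8°) + cos(17.8°) cos(-17.8°) cos(-54.30°) = -0.0934 + 0.5290 = 0.4356.
θ_z = arccos(0.4356) = 64.18°.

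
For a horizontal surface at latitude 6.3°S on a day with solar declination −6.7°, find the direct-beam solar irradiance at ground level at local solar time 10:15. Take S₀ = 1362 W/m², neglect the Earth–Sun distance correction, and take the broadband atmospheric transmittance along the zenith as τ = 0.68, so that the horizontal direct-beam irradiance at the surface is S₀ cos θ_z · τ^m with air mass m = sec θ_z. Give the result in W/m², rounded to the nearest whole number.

Hour angle H = 15° × (10.25 − 12) = -26.25°.
With φ = -6.3°, δ = -6.7°, H = -26.25°: sin φ sin δ = 0.0128, cos φ cos δ cos H = 0.8854, so cos θ_z = 0.8982.
Air mass m = 1/cos θ_z = 1/0.8982 = 1.113; τ^m = 0.68^1.113 = 0.6510.
Surface direct beam = 1362 × 0.8982 × 0.6510 = 796.40 W/m².

796 W/m²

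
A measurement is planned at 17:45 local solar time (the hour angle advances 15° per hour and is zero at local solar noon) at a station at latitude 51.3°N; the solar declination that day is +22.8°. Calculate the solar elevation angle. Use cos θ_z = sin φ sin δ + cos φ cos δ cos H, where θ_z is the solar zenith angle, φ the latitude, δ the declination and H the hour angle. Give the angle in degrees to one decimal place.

Hour angle H = 15° × (17.75 − 12) = 86.25°.
cos θ_z = sin φ sin δ + cos φ cos δ cos H = (0.7804)(0.3875) + (0.6252)(0.9219)(0.0654) = 0.3401.
θ_z = arccos(0.3401) = 70.12°, so the elevation is 90° − 70.12° = 19.88°.

19.9°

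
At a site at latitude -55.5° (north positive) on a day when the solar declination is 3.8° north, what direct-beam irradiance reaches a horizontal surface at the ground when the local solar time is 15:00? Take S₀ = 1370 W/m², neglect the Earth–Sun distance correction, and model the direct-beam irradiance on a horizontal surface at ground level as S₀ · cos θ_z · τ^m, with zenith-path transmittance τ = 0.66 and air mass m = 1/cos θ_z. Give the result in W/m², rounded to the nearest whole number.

Hour angle H = 15° × (15 − 12) = 45.00°.
With φ = -55.5°, δ = 3.8°, H = 45.00°: sin φ sin δ = -0.0546, cos φ cos δ cos H = 0.3996, so cos θ_z = 0.3450.
Air mass m = 1/cos θ_z = 1/0.3450 = 2.899; τ^m = 0.66^2.899 = 0.2998.
Surface direct beam = 1370 × 0.3450 × 0.2998 = 141.70 W/m².

142 W/m²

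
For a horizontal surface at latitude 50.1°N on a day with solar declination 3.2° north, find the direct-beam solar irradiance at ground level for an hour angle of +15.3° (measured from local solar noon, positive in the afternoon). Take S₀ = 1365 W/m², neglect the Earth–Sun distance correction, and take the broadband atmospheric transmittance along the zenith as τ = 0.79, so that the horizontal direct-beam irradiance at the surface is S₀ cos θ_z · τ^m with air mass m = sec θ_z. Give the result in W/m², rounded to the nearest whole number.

cos θ_z = sin φ sin δ + cos φ cos δ cos H = (0.7672)(0.0558) + (0.6414)(0.9984)(0.9646) = 0.6605.
Air mass m = 1/cos θ_z = 1/0.6605 = 1.514; τ^m = 0.79^1.514 = 0.6999.
Surface direct beam = 1365 × 0.6605 × 0.6999 = 631.02 W/m².

631 W/m²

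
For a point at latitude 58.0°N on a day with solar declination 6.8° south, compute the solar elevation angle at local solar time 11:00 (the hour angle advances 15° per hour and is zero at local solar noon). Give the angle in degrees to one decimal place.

Hour angle H = 15° × (11 − 12) = -15.00°.
With φ = 58.0°, δ = -6.8°, H = -15.00°: sin φ sin δ = -0.1004, cos φ cos δ cos H = 0.5083, so cos θ_z = 0.4079.
θ_z = arccos(0.4079) = 65.93°, so the elevation is 90° − 65.93° = 24.07°.

24.1°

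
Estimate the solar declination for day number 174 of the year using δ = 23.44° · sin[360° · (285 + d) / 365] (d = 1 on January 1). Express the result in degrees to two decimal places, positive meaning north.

360 × (285 + 174) / 365 = 452.712°; sin(452.712°) = 0.9989.
δ = 23.44 × 0.9989 = 23.414° ≈ +23.41°.

+23.41°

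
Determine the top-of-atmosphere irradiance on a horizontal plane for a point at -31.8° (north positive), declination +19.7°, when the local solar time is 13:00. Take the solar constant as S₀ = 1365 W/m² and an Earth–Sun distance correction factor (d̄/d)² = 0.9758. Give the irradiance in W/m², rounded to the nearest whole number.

793 W/m²

Hour angle H = 15° × (13 − 12) = 15.00°.
With φ = -31.8°, δ = 19.7°, H = 15.00°: sin φ sin δ = -0.1776, cos φ cos δ cos H = 0.7729, so cos θ_z = 0.5953.
Top-of-atmosphere irradiance = S₀ (d̄/d)² cos θ_z = 1365 × 0.9758 × 0.5953 = 792.92 W/m².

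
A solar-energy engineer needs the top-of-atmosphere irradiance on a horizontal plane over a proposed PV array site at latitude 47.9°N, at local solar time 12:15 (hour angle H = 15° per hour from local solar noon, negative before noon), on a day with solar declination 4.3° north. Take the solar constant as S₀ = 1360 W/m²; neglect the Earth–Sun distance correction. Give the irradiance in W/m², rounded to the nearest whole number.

Hour angle H = 15° × (12.25 − 12) = 3.75°.
cos θ_z = sin φ sin δ + cos φ cos δ cos H = (0.7420)(0.0750) + (0.6704)(0.9972)(0.9979) = 0.7228.
Top-of-atmosphere irradiance = S₀ cos θ_z = 1360 × 0.7228 = 983.01 W/m².

983 W/m²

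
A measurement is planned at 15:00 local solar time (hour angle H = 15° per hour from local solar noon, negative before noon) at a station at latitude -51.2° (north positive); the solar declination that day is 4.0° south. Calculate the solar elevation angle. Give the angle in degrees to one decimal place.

29.8°

Hour angle H = 15° × (15 − 12) = 45.00°.
cos θ_z = sin φ sin δ + cos φ cos δ cos H = (-0.7793)(-0.0698) + (0.6266)(0.9976)(0.7071) = 0.4964.
θ_z = arccos(0.4964) = 60.24°, so the elevation is 90° − 60.24° = 29.76°.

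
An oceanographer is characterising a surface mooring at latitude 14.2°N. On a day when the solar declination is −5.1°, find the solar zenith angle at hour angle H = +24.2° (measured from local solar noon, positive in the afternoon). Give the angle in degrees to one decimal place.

30.8°

cos θ_z = sin φ sin δ + cos φ cos δ cos H = (0.2453)(-0.0889) + (0.9694)(0.9960)(0.9121) = 0.8588.
θ_z = arccos(0.8588) = 30.82°.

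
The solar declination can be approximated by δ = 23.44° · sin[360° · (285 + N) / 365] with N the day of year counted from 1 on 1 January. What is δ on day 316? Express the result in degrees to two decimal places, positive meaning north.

-18.66°

360 × (285 + 316) / 365 = 592.767°; sin(592.767°) = -0.7962.
δ = 23.44 × -0.7962 = -18.663° ≈ -18.66°.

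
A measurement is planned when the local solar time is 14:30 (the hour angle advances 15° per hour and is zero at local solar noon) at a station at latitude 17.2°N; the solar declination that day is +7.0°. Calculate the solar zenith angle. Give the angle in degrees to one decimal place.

38.0°

Hour angle H = 15° × (14.5 − 12) = 37.50°.
cos θ_z = sin φ sin δ + cos φ cos δ cos H = (0.2957)(0.1219) + (0.9553)(0.9925)(0.7934) = 0.7883.
θ_z = arccos(0.7883) = 37.97°.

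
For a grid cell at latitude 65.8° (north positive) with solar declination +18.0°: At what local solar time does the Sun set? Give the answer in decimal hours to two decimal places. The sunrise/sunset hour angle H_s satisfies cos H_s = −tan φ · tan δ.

21.09 h

The sunset hour angle satisfies cos H_s = −tan φ tan δ = -0.7230, giving H_s = 136.30°.
Sunset is at 12 + H_s/15 = 12 + 9.087 = 21.087 h local solar time.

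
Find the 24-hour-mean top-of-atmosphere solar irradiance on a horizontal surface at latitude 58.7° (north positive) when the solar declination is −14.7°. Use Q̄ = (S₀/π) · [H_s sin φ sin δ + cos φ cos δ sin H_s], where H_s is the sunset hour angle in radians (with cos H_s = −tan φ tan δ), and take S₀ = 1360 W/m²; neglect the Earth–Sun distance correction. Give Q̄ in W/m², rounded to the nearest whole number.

91 W/m²

−tan φ tan δ = −(1.6447)(-0.2623) = 0.4314; H_s = arccos(0.4314) = 64.44°. In radians, H_s = 1.1247.
H_s sin φ sin δ = 1.1247 × 0.8545 × -0.2538 = -0.2439.
cos φ cos δ sin H_s = 0.5195 × 0.9673 × 0.9021 = 0.4533.
Q̄ = (1360/π) × (-0.2439 + 0.4533) = 432.90 × 0.2094 = 90.65 W/m².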